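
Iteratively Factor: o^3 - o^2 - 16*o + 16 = (o - 1)*(o^2 - 16) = (o - 1)*(o + 4)*(o - 4)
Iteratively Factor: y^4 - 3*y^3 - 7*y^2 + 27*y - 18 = (y - 3)*(y^3 - 7*y + 6) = (y - 3)*(y + 3)*(y^2 - 3*y + 2) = (y - 3)*(y - 2)*(y + 3)*(y - 1)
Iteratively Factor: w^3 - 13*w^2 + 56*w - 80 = (w - 4)*(w^2 - 9*w + 20) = (w - 5)*(w - 4)*(w - 4)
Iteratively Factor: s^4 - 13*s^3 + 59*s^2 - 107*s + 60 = (s - 5)*(s^3 - 8*s^2 + 19*s - 12) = (s - 5)*(s - 1)*(s^2 - 7*s + 12) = (s - 5)*(s - 4)*(s - 1)*(s - 3)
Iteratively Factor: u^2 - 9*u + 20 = (u - 5)*(u - 4)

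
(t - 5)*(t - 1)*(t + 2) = t^3 - 4*t^2 - 7*t + 10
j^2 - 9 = (j - 3)*(j + 3)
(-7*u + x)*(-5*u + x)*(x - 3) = 35*u^2*x - 105*u^2 - 12*u*x^2 + 36*u*x + x^3 - 3*x^2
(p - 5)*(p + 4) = p^2 - p - 20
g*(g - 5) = g^2 - 5*g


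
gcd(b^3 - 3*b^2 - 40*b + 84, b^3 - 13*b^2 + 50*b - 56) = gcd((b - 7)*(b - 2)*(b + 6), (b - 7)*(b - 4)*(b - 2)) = b^2 - 9*b + 14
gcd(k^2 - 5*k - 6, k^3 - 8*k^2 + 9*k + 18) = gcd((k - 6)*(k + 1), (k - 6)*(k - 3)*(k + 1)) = k^2 - 5*k - 6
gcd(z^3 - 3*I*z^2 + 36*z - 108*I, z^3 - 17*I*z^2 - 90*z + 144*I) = z^2 - 9*I*z - 18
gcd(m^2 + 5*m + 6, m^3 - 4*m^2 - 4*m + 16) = m + 2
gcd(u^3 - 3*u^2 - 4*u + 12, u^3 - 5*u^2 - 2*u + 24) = u^2 - u - 6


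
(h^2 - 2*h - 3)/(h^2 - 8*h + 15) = (h + 1)/(h - 5)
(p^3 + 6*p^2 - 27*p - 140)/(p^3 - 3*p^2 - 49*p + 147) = (p^2 - p - 20)/(p^2 - 10*p + 21)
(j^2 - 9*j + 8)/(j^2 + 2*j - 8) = (j^2 - 9*j + 8)/(j^2 + 2*j - 8)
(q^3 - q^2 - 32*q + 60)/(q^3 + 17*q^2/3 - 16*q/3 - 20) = 3*(q - 5)/(3*q + 5)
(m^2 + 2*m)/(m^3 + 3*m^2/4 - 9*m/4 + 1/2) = 4*m/(4*m^2 - 5*m + 1)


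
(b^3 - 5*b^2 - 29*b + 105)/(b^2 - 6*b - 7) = (b^2 + 2*b - 15)/(b + 1)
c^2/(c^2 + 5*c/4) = 4*c/(4*c + 5)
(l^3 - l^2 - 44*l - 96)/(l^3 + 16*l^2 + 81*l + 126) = (l^2 - 4*l - 32)/(l^2 + 13*l + 42)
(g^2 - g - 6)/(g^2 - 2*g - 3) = (g + 2)/(g + 1)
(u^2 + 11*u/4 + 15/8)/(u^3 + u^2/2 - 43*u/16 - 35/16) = 2*(2*u + 3)/(4*u^2 - 3*u - 7)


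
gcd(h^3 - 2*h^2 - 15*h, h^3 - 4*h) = h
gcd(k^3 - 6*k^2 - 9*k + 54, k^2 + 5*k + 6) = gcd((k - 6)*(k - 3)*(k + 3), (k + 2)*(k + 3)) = k + 3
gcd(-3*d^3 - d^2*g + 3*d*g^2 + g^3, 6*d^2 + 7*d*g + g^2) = d + g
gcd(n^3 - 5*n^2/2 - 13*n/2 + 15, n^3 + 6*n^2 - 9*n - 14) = n - 2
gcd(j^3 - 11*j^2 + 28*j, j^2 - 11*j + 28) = j^2 - 11*j + 28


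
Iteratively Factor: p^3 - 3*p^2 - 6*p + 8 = (p + 2)*(p^2 - 5*p + 4) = (p - 1)*(p + 2)*(p - 4)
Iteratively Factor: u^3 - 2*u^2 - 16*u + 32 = (u - 4)*(u^2 + 2*u - 8) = (u - 4)*(u - 2)*(u + 4)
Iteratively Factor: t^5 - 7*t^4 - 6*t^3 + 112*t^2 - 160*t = (t + 4)*(t^4 - 11*t^3 + 38*t^2 - 40*t) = (t - 4)*(t + 4)*(t^3 - 7*t^2 + 10*t) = (t - 4)*(t - 2)*(t + 4)*(t^2 - 5*t) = (t - 5)*(t - 4)*(t - 2)*(t + 4)*(t)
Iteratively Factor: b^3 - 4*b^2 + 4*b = (b - 2)*(b^2 - 2*b) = b*(b - 2)*(b - 2)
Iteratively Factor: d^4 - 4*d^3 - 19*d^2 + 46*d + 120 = (d - 5)*(d^3 + d^2 - 14*d - 24) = (d - 5)*(d + 2)*(d^2 - d - 12) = (d - 5)*(d + 2)*(d + 3)*(d - 4)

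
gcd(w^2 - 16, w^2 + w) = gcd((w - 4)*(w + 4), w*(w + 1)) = 1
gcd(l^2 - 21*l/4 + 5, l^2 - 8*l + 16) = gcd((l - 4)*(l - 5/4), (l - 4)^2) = l - 4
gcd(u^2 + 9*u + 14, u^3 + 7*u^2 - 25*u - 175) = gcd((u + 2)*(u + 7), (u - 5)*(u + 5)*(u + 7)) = u + 7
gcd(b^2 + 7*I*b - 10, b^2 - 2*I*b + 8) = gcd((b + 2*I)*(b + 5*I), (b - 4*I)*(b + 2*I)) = b + 2*I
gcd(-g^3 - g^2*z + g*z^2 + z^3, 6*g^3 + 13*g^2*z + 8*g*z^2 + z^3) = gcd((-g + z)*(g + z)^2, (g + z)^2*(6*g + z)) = g^2 + 2*g*z + z^2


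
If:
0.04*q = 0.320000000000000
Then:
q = 8.00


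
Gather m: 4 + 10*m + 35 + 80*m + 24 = 90*m + 63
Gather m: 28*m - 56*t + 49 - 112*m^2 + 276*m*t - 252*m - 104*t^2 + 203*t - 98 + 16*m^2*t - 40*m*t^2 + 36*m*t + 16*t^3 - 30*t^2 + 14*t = m^2*(16*t - 112) + m*(-40*t^2 + 312*t - 224) + 16*t^3 - 134*t^2 + 161*t - 49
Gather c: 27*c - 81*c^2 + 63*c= -81*c^2 + 90*c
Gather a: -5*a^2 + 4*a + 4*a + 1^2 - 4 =-5*a^2 + 8*a - 3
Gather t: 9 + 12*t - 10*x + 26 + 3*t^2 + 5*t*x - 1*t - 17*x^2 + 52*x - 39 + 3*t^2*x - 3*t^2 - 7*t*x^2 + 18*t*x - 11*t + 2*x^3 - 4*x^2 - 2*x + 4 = 3*t^2*x + t*(-7*x^2 + 23*x) + 2*x^3 - 21*x^2 + 40*x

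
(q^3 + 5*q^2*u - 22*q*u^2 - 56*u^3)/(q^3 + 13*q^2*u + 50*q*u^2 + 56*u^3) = (q - 4*u)/(q + 4*u)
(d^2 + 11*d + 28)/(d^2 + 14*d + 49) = (d + 4)/(d + 7)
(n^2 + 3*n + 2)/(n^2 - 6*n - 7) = (n + 2)/(n - 7)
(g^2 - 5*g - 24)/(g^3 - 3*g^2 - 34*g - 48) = 1/(g + 2)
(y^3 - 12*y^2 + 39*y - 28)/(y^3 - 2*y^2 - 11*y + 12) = (y - 7)/(y + 3)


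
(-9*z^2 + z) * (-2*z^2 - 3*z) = 18*z^4 + 25*z^3 - 3*z^2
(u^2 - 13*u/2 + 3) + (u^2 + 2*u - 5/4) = 2*u^2 - 9*u/2 + 7/4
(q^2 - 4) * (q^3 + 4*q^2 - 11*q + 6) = q^5 + 4*q^4 - 15*q^3 - 10*q^2 + 44*q - 24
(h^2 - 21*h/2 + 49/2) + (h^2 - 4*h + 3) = 2*h^2 - 29*h/2 + 55/2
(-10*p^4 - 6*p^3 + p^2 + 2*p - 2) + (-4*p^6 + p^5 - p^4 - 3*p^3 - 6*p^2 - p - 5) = -4*p^6 + p^5 - 11*p^4 - 9*p^3 - 5*p^2 + p - 7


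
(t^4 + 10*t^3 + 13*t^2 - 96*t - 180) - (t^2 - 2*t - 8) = t^4 + 10*t^3 + 12*t^2 - 94*t - 172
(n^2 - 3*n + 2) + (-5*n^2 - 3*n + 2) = -4*n^2 - 6*n + 4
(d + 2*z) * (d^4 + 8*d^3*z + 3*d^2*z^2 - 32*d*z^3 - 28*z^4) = d^5 + 10*d^4*z + 19*d^3*z^2 - 26*d^2*z^3 - 92*d*z^4 - 56*z^5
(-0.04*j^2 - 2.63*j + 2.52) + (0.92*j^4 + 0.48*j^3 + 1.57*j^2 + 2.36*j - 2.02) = 0.92*j^4 + 0.48*j^3 + 1.53*j^2 - 0.27*j + 0.5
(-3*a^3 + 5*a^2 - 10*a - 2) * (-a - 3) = 3*a^4 + 4*a^3 - 5*a^2 + 32*a + 6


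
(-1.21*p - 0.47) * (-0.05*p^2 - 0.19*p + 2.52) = 0.0605*p^3 + 0.2534*p^2 - 2.9599*p - 1.1844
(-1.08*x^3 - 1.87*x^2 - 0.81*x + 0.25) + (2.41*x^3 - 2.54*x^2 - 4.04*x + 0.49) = 1.33*x^3 - 4.41*x^2 - 4.85*x + 0.74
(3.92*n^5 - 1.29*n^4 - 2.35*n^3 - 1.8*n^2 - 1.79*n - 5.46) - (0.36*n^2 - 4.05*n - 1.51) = 3.92*n^5 - 1.29*n^4 - 2.35*n^3 - 2.16*n^2 + 2.26*n - 3.95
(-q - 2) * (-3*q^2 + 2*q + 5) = 3*q^3 + 4*q^2 - 9*q - 10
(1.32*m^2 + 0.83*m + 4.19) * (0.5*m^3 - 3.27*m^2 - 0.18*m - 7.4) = 0.66*m^5 - 3.9014*m^4 - 0.8567*m^3 - 23.6187*m^2 - 6.8962*m - 31.006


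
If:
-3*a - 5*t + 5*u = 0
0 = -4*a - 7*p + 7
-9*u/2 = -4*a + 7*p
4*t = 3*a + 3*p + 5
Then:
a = 4480/1079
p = -1481/1079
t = 3598/1079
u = 6286/1079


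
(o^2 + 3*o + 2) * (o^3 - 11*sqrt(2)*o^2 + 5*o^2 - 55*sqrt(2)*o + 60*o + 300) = o^5 - 11*sqrt(2)*o^4 + 8*o^4 - 88*sqrt(2)*o^3 + 77*o^3 - 187*sqrt(2)*o^2 + 490*o^2 - 110*sqrt(2)*o + 1020*o + 600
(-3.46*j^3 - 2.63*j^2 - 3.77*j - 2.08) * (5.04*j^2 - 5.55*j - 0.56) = -17.4384*j^5 + 5.9478*j^4 - 2.4667*j^3 + 11.9131*j^2 + 13.6552*j + 1.1648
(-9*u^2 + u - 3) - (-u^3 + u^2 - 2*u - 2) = u^3 - 10*u^2 + 3*u - 1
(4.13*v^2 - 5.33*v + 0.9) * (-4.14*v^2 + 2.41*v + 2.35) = -17.0982*v^4 + 32.0195*v^3 - 6.8658*v^2 - 10.3565*v + 2.115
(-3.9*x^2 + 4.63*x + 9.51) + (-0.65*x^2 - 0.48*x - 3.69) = -4.55*x^2 + 4.15*x + 5.82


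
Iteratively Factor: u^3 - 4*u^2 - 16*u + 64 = (u + 4)*(u^2 - 8*u + 16) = (u - 4)*(u + 4)*(u - 4)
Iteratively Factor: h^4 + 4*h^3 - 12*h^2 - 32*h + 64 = (h - 2)*(h^3 + 6*h^2 - 32) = (h - 2)*(h + 4)*(h^2 + 2*h - 8) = (h - 2)*(h + 4)^2*(h - 2)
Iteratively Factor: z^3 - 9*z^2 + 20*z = (z - 5)*(z^2 - 4*z) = (z - 5)*(z - 4)*(z)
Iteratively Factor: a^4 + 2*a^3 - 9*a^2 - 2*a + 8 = (a + 4)*(a^3 - 2*a^2 - a + 2) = (a - 2)*(a + 4)*(a^2 - 1) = (a - 2)*(a + 1)*(a + 4)*(a - 1)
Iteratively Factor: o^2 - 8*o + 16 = (o - 4)*(o - 4)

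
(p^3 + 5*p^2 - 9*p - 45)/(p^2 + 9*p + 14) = (p^3 + 5*p^2 - 9*p - 45)/(p^2 + 9*p + 14)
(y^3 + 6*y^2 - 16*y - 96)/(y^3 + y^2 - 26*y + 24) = (y + 4)/(y - 1)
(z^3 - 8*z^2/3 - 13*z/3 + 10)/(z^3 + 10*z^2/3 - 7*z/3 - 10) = (z - 3)/(z + 3)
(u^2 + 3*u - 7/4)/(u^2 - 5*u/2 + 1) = (u + 7/2)/(u - 2)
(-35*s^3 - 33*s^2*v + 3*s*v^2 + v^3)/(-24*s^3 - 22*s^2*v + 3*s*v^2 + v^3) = (35*s^2 - 2*s*v - v^2)/(24*s^2 - 2*s*v - v^2)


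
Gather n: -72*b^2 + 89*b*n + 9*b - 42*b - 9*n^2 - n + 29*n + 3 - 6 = -72*b^2 - 33*b - 9*n^2 + n*(89*b + 28) - 3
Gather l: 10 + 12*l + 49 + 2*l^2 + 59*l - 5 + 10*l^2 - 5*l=12*l^2 + 66*l + 54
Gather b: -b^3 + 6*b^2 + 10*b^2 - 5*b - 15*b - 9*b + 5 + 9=-b^3 + 16*b^2 - 29*b + 14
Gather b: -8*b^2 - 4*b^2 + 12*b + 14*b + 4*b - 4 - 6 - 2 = -12*b^2 + 30*b - 12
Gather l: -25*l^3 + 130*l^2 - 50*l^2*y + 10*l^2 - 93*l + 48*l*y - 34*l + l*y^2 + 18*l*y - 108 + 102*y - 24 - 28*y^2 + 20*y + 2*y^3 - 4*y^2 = -25*l^3 + l^2*(140 - 50*y) + l*(y^2 + 66*y - 127) + 2*y^3 - 32*y^2 + 122*y - 132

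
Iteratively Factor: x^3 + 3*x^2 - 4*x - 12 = (x + 3)*(x^2 - 4) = (x + 2)*(x + 3)*(x - 2)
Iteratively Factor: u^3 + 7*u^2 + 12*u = (u + 4)*(u^2 + 3*u) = (u + 3)*(u + 4)*(u)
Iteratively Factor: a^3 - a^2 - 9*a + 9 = (a + 3)*(a^2 - 4*a + 3) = (a - 3)*(a + 3)*(a - 1)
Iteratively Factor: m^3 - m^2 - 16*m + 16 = (m - 4)*(m^2 + 3*m - 4) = (m - 4)*(m + 4)*(m - 1)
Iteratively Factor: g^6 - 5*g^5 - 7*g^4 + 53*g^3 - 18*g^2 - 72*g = (g - 4)*(g^5 - g^4 - 11*g^3 + 9*g^2 + 18*g) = (g - 4)*(g + 1)*(g^4 - 2*g^3 - 9*g^2 + 18*g) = g*(g - 4)*(g + 1)*(g^3 - 2*g^2 - 9*g + 18) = g*(g - 4)*(g - 2)*(g + 1)*(g^2 - 9) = g*(g - 4)*(g - 3)*(g - 2)*(g + 1)*(g + 3)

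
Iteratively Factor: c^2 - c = (c)*(c - 1)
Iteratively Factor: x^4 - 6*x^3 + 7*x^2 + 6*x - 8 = (x - 4)*(x^3 - 2*x^2 - x + 2) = (x - 4)*(x + 1)*(x^2 - 3*x + 2) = (x - 4)*(x - 1)*(x + 1)*(x - 2)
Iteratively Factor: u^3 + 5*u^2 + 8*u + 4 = (u + 2)*(u^2 + 3*u + 2) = (u + 1)*(u + 2)*(u + 2)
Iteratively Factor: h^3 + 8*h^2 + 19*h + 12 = (h + 1)*(h^2 + 7*h + 12) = (h + 1)*(h + 3)*(h + 4)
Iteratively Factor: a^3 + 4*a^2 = (a + 4)*(a^2) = a*(a + 4)*(a)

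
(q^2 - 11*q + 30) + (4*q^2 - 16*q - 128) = 5*q^2 - 27*q - 98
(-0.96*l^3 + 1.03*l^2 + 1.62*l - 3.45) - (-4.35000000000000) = -0.96*l^3 + 1.03*l^2 + 1.62*l + 0.899999999999999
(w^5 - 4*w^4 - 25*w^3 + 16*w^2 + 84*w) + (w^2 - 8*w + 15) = w^5 - 4*w^4 - 25*w^3 + 17*w^2 + 76*w + 15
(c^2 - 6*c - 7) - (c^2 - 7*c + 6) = c - 13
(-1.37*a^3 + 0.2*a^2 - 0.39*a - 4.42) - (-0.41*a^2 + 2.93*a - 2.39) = -1.37*a^3 + 0.61*a^2 - 3.32*a - 2.03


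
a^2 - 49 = (a - 7)*(a + 7)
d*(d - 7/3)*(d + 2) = d^3 - d^2/3 - 14*d/3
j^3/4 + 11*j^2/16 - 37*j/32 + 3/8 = (j/4 + 1)*(j - 3/4)*(j - 1/2)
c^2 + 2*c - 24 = (c - 4)*(c + 6)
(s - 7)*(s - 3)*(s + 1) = s^3 - 9*s^2 + 11*s + 21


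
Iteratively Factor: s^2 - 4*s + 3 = (s - 1)*(s - 3)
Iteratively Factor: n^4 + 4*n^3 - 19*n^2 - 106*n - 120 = (n + 2)*(n^3 + 2*n^2 - 23*n - 60) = (n + 2)*(n + 3)*(n^2 - n - 20) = (n - 5)*(n + 2)*(n + 3)*(n + 4)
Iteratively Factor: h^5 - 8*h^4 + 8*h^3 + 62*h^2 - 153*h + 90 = (h + 3)*(h^4 - 11*h^3 + 41*h^2 - 61*h + 30) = (h - 2)*(h + 3)*(h^3 - 9*h^2 + 23*h - 15) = (h - 5)*(h - 2)*(h + 3)*(h^2 - 4*h + 3) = (h - 5)*(h - 3)*(h - 2)*(h + 3)*(h - 1)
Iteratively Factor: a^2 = (a)*(a)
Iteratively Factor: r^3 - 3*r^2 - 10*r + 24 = (r - 4)*(r^2 + r - 6) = (r - 4)*(r + 3)*(r - 2)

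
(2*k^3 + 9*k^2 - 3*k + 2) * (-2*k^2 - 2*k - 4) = -4*k^5 - 22*k^4 - 20*k^3 - 34*k^2 + 8*k - 8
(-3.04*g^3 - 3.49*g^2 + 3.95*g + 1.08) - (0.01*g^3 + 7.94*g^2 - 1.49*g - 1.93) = -3.05*g^3 - 11.43*g^2 + 5.44*g + 3.01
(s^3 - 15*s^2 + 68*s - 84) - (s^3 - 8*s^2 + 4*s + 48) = -7*s^2 + 64*s - 132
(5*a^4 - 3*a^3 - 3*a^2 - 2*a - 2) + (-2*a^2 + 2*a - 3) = 5*a^4 - 3*a^3 - 5*a^2 - 5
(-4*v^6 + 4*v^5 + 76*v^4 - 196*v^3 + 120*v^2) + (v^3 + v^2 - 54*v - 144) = -4*v^6 + 4*v^5 + 76*v^4 - 195*v^3 + 121*v^2 - 54*v - 144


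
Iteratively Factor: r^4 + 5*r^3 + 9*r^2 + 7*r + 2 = (r + 1)*(r^3 + 4*r^2 + 5*r + 2) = (r + 1)*(r + 2)*(r^2 + 2*r + 1) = (r + 1)^2*(r + 2)*(r + 1)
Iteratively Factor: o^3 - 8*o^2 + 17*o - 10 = (o - 5)*(o^2 - 3*o + 2) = (o - 5)*(o - 1)*(o - 2)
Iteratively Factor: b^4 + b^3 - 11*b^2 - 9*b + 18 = (b - 3)*(b^3 + 4*b^2 + b - 6) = (b - 3)*(b - 1)*(b^2 + 5*b + 6) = (b - 3)*(b - 1)*(b + 2)*(b + 3)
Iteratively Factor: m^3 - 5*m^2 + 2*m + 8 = (m + 1)*(m^2 - 6*m + 8) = (m - 4)*(m + 1)*(m - 2)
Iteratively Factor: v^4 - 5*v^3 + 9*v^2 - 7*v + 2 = (v - 1)*(v^3 - 4*v^2 + 5*v - 2) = (v - 1)^2*(v^2 - 3*v + 2) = (v - 2)*(v - 1)^2*(v - 1)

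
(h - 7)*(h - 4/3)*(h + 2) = h^3 - 19*h^2/3 - 22*h/3 + 56/3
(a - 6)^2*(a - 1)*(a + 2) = a^4 - 11*a^3 + 22*a^2 + 60*a - 72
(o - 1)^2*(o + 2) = o^3 - 3*o + 2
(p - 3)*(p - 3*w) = p^2 - 3*p*w - 3*p + 9*w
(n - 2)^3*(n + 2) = n^4 - 4*n^3 + 16*n - 16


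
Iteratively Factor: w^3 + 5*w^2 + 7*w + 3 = (w + 1)*(w^2 + 4*w + 3) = (w + 1)^2*(w + 3)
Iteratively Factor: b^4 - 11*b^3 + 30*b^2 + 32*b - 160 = (b + 2)*(b^3 - 13*b^2 + 56*b - 80) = (b - 4)*(b + 2)*(b^2 - 9*b + 20) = (b - 5)*(b - 4)*(b + 2)*(b - 4)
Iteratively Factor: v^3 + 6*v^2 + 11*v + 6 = (v + 3)*(v^2 + 3*v + 2) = (v + 2)*(v + 3)*(v + 1)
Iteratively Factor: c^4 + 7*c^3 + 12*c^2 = (c)*(c^3 + 7*c^2 + 12*c) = c*(c + 4)*(c^2 + 3*c) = c^2*(c + 4)*(c + 3)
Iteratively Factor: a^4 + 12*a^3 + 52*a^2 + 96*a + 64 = (a + 4)*(a^3 + 8*a^2 + 20*a + 16) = (a + 2)*(a + 4)*(a^2 + 6*a + 8) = (a + 2)^2*(a + 4)*(a + 4)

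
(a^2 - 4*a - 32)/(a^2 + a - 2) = (a^2 - 4*a - 32)/(a^2 + a - 2)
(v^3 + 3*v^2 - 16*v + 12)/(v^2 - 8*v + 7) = (v^2 + 4*v - 12)/(v - 7)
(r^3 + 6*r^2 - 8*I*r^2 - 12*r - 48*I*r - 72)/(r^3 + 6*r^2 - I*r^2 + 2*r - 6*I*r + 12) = (r - 6*I)/(r + I)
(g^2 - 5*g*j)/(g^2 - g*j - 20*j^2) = g/(g + 4*j)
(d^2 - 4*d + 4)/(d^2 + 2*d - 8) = (d - 2)/(d + 4)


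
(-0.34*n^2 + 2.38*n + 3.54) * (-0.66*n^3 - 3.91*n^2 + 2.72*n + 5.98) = 0.2244*n^5 - 0.2414*n^4 - 12.567*n^3 - 9.401*n^2 + 23.8612*n + 21.1692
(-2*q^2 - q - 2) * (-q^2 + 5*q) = 2*q^4 - 9*q^3 - 3*q^2 - 10*q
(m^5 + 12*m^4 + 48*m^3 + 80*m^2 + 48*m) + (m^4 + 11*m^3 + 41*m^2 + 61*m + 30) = m^5 + 13*m^4 + 59*m^3 + 121*m^2 + 109*m + 30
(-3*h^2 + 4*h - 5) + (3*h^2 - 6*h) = -2*h - 5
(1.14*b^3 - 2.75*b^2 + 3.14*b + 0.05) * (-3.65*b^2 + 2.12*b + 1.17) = -4.161*b^5 + 12.4543*b^4 - 15.9572*b^3 + 3.2568*b^2 + 3.7798*b + 0.0585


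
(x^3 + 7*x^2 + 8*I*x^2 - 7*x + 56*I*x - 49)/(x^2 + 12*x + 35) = (x^2 + 8*I*x - 7)/(x + 5)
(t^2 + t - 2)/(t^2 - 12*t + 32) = (t^2 + t - 2)/(t^2 - 12*t + 32)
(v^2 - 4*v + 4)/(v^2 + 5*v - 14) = (v - 2)/(v + 7)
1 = 1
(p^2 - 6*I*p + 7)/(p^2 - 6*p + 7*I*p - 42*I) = (p^2 - 6*I*p + 7)/(p^2 + p*(-6 + 7*I) - 42*I)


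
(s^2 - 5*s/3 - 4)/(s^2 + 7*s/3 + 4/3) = (s - 3)/(s + 1)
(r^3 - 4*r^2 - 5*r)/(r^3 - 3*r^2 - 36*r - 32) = r*(r - 5)/(r^2 - 4*r - 32)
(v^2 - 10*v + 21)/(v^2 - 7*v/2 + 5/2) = 2*(v^2 - 10*v + 21)/(2*v^2 - 7*v + 5)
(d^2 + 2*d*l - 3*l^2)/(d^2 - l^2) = (d + 3*l)/(d + l)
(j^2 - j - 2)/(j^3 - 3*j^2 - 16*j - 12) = (j - 2)/(j^2 - 4*j - 12)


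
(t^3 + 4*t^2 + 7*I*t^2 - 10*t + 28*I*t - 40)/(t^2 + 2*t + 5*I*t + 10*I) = (t^2 + 2*t*(2 + I) + 8*I)/(t + 2)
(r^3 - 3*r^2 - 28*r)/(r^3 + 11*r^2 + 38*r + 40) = r*(r - 7)/(r^2 + 7*r + 10)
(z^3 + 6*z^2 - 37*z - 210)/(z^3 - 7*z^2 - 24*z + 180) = (z + 7)/(z - 6)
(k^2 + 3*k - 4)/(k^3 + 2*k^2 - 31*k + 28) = (k + 4)/(k^2 + 3*k - 28)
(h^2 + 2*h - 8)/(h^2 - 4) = (h + 4)/(h + 2)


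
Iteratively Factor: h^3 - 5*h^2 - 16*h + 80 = (h + 4)*(h^2 - 9*h + 20) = (h - 4)*(h + 4)*(h - 5)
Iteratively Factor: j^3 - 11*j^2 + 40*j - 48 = (j - 4)*(j^2 - 7*j + 12) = (j - 4)*(j - 3)*(j - 4)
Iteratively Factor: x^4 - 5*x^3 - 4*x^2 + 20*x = (x + 2)*(x^3 - 7*x^2 + 10*x) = (x - 2)*(x + 2)*(x^2 - 5*x) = x*(x - 2)*(x + 2)*(x - 5)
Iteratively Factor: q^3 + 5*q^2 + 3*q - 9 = (q + 3)*(q^2 + 2*q - 3) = (q + 3)^2*(q - 1)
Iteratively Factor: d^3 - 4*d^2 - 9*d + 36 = (d - 4)*(d^2 - 9) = (d - 4)*(d + 3)*(d - 3)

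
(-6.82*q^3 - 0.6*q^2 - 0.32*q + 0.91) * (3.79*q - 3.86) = -25.8478*q^4 + 24.0512*q^3 + 1.1032*q^2 + 4.6841*q - 3.5126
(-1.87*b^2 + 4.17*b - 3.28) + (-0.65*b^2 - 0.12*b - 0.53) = -2.52*b^2 + 4.05*b - 3.81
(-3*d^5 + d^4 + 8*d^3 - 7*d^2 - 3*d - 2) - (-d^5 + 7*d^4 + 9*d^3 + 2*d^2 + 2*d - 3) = -2*d^5 - 6*d^4 - d^3 - 9*d^2 - 5*d + 1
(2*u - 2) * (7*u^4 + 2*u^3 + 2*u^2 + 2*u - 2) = 14*u^5 - 10*u^4 - 8*u + 4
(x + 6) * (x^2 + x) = x^3 + 7*x^2 + 6*x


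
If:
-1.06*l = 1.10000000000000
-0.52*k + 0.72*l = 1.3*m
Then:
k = -2.5*m - 1.43686502177068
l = -1.04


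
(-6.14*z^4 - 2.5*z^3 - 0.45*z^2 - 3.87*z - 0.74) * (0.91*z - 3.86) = -5.5874*z^5 + 21.4254*z^4 + 9.2405*z^3 - 1.7847*z^2 + 14.2648*z + 2.8564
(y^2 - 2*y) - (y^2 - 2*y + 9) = -9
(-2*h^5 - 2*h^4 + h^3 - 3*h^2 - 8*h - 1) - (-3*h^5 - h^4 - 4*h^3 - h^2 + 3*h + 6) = h^5 - h^4 + 5*h^3 - 2*h^2 - 11*h - 7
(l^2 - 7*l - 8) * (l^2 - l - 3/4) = l^4 - 8*l^3 - 7*l^2/4 + 53*l/4 + 6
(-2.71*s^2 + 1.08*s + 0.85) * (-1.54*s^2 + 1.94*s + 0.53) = 4.1734*s^4 - 6.9206*s^3 - 0.6501*s^2 + 2.2214*s + 0.4505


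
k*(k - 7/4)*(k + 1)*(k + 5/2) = k^4 + 7*k^3/4 - 29*k^2/8 - 35*k/8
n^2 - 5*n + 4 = (n - 4)*(n - 1)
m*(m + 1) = m^2 + m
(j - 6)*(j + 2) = j^2 - 4*j - 12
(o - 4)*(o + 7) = o^2 + 3*o - 28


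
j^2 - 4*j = j*(j - 4)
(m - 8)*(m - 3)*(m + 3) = m^3 - 8*m^2 - 9*m + 72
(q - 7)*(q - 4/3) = q^2 - 25*q/3 + 28/3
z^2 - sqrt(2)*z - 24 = (z - 4*sqrt(2))*(z + 3*sqrt(2))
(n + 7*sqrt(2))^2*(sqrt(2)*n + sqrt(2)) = sqrt(2)*n^3 + sqrt(2)*n^2 + 28*n^2 + 28*n + 98*sqrt(2)*n + 98*sqrt(2)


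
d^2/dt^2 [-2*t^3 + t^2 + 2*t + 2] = 2 - 12*t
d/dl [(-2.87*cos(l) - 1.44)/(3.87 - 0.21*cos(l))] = 11.4093*sin(l)/(0.21*cos(l) - 3.87)^2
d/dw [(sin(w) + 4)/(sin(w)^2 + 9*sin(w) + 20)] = -cos(w)/(sin(w) + 5)^2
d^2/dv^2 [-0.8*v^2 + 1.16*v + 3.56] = -1.60000000000000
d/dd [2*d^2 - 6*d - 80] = 4*d - 6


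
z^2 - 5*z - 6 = (z - 6)*(z + 1)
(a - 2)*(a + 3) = a^2 + a - 6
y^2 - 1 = (y - 1)*(y + 1)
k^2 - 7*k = k*(k - 7)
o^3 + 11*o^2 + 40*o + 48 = (o + 3)*(o + 4)^2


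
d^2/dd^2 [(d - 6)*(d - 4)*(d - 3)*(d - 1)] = 12*d^2 - 84*d + 134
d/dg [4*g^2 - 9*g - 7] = 8*g - 9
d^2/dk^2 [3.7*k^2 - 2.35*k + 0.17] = 7.40000000000000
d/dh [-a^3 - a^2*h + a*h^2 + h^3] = -a^2 + 2*a*h + 3*h^2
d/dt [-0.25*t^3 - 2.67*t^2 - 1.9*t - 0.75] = -0.75*t^2 - 5.34*t - 1.9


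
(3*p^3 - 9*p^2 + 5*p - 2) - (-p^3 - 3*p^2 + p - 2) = 4*p^3 - 6*p^2 + 4*p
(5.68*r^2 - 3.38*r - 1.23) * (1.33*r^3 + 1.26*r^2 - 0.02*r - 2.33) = 7.5544*r^5 + 2.6614*r^4 - 6.0083*r^3 - 14.7166*r^2 + 7.9*r + 2.8659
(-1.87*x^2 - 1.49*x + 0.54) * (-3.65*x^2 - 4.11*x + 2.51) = 6.8255*x^4 + 13.1242*x^3 - 0.540799999999999*x^2 - 5.9593*x + 1.3554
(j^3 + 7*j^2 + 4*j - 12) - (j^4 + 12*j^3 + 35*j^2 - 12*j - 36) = -j^4 - 11*j^3 - 28*j^2 + 16*j + 24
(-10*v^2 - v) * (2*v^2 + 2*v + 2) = -20*v^4 - 22*v^3 - 22*v^2 - 2*v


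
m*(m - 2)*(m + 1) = m^3 - m^2 - 2*m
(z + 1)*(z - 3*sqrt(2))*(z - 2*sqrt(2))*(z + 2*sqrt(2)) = z^4 - 3*sqrt(2)*z^3 + z^3 - 8*z^2 - 3*sqrt(2)*z^2 - 8*z + 24*sqrt(2)*z + 24*sqrt(2)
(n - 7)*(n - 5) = n^2 - 12*n + 35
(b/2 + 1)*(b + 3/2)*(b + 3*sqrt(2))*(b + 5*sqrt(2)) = b^4/2 + 7*b^3/4 + 4*sqrt(2)*b^3 + 33*b^2/2 + 14*sqrt(2)*b^2 + 12*sqrt(2)*b + 105*b/2 + 45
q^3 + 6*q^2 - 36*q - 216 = (q - 6)*(q + 6)^2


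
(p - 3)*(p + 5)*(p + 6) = p^3 + 8*p^2 - 3*p - 90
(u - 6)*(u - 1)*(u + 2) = u^3 - 5*u^2 - 8*u + 12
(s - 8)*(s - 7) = s^2 - 15*s + 56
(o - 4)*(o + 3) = o^2 - o - 12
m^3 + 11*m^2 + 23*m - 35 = (m - 1)*(m + 5)*(m + 7)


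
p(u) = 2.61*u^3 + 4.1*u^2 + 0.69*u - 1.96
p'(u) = 7.83*u^2 + 8.2*u + 0.69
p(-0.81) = -1.22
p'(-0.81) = -0.81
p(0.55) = 0.09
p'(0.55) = 7.57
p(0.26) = -1.46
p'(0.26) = 3.35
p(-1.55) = -2.90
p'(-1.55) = 6.79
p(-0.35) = -1.81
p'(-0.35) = -1.22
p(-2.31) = -13.85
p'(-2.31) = 23.53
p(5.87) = 671.27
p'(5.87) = 318.62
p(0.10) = -1.85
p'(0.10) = 1.59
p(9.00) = 2239.04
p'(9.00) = 708.72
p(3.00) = 107.48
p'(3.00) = 95.76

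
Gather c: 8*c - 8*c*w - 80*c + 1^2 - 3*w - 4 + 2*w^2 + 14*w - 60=c*(-8*w - 72) + 2*w^2 + 11*w - 63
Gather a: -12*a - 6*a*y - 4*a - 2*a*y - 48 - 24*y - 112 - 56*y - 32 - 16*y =a*(-8*y - 16) - 96*y - 192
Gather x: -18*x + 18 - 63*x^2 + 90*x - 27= -63*x^2 + 72*x - 9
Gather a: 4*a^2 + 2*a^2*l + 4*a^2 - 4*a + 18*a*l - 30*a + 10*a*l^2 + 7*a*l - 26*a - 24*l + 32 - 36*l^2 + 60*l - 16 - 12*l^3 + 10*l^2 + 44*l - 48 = a^2*(2*l + 8) + a*(10*l^2 + 25*l - 60) - 12*l^3 - 26*l^2 + 80*l - 32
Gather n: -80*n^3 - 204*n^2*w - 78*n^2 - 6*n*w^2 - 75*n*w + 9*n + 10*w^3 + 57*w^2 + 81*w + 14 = -80*n^3 + n^2*(-204*w - 78) + n*(-6*w^2 - 75*w + 9) + 10*w^3 + 57*w^2 + 81*w + 14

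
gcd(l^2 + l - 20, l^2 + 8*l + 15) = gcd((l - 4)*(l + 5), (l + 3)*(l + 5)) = l + 5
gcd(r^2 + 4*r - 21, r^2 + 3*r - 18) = r - 3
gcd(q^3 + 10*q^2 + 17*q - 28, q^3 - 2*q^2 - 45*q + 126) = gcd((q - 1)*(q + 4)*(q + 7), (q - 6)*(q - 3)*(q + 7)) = q + 7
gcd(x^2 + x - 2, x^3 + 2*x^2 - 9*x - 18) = x + 2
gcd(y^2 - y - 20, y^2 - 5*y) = y - 5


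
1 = 1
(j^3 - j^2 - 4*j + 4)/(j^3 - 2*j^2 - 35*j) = (-j^3 + j^2 + 4*j - 4)/(j*(-j^2 + 2*j + 35))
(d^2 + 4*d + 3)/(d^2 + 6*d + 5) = (d + 3)/(d + 5)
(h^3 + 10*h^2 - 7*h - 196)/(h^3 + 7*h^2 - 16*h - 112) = (h + 7)/(h + 4)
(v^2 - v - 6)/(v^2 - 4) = (v - 3)/(v - 2)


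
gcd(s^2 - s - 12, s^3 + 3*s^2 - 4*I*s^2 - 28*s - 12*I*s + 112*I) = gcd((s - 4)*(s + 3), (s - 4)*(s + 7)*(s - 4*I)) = s - 4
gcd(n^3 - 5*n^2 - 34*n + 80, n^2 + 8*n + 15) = n + 5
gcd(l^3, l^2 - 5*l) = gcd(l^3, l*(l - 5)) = l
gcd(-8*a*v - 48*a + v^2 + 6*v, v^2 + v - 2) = 1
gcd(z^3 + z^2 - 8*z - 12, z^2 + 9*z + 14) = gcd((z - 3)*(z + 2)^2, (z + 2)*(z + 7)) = z + 2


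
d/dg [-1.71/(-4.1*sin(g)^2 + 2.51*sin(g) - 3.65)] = (4.2921 - 14.022*sin(g))*cos(g)/(4.1*sin(g)^2 - 2.51*sin(g) + 3.65)^2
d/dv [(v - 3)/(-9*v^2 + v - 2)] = (-9*v^2 + v + (v - 3)*(18*v - 1) - 2)/(9*v^2 - v + 2)^2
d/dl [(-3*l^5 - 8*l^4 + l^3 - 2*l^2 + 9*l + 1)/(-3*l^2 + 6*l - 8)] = (27*l^6 - 24*l^5 - 27*l^4 + 268*l^3 - 9*l^2 + 38*l - 78)/(9*l^4 - 36*l^3 + 84*l^2 - 96*l + 64)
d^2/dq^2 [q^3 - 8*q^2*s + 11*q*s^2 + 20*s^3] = 6*q - 16*s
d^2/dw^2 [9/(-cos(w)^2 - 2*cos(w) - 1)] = 18*(-cos(w) + cos(2*w) - 2)/(cos(w) + 1)^4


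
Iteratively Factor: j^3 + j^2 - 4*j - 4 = (j + 1)*(j^2 - 4) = (j - 2)*(j + 1)*(j + 2)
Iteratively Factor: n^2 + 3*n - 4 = (n - 1)*(n + 4)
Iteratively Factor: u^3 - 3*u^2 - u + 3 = (u + 1)*(u^2 - 4*u + 3) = (u - 1)*(u + 1)*(u - 3)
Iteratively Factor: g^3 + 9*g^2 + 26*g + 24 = (g + 4)*(g^2 + 5*g + 6) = (g + 2)*(g + 4)*(g + 3)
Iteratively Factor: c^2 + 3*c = (c + 3)*(c)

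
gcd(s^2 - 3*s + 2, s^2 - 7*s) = 1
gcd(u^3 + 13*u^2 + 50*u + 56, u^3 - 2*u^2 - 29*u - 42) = u + 2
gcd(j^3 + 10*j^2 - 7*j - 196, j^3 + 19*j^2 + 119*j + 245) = j^2 + 14*j + 49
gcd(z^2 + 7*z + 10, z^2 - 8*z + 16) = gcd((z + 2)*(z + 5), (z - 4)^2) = 1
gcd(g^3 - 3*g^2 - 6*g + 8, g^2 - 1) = g - 1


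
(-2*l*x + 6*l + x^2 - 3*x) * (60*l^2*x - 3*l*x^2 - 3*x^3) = -120*l^3*x^2 + 360*l^3*x + 66*l^2*x^3 - 198*l^2*x^2 + 3*l*x^4 - 9*l*x^3 - 3*x^5 + 9*x^4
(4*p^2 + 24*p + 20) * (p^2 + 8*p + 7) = 4*p^4 + 56*p^3 + 240*p^2 + 328*p + 140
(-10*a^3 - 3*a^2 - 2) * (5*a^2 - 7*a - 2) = -50*a^5 + 55*a^4 + 41*a^3 - 4*a^2 + 14*a + 4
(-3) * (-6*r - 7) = 18*r + 21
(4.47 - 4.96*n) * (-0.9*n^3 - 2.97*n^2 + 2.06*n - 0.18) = 4.464*n^4 + 10.7082*n^3 - 23.4935*n^2 + 10.101*n - 0.8046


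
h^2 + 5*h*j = h*(h + 5*j)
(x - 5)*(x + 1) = x^2 - 4*x - 5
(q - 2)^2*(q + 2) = q^3 - 2*q^2 - 4*q + 8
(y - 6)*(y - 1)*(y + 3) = y^3 - 4*y^2 - 15*y + 18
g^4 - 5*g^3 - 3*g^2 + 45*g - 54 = (g - 3)^2*(g - 2)*(g + 3)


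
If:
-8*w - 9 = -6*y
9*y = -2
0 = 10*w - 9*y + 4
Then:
No Solution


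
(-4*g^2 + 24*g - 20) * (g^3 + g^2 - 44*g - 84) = -4*g^5 + 20*g^4 + 180*g^3 - 740*g^2 - 1136*g + 1680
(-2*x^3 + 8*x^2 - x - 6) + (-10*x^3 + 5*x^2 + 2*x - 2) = -12*x^3 + 13*x^2 + x - 8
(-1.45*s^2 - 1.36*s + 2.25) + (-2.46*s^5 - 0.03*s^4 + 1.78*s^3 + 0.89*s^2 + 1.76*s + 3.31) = -2.46*s^5 - 0.03*s^4 + 1.78*s^3 - 0.56*s^2 + 0.4*s + 5.56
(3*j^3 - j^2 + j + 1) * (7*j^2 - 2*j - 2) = 21*j^5 - 13*j^4 + 3*j^3 + 7*j^2 - 4*j - 2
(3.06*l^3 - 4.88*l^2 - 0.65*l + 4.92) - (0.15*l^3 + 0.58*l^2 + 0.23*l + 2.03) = 2.91*l^3 - 5.46*l^2 - 0.88*l + 2.89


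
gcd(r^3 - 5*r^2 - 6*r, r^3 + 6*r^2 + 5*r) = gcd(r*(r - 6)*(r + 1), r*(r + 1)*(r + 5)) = r^2 + r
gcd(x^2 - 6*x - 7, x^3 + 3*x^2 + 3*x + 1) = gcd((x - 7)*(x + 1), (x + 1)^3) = x + 1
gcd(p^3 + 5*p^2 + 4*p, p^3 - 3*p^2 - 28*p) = p^2 + 4*p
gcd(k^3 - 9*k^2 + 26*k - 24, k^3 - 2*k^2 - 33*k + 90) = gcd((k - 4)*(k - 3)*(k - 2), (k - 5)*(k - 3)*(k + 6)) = k - 3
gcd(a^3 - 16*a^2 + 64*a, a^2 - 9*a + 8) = a - 8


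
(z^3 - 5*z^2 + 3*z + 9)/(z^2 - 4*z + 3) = (z^2 - 2*z - 3)/(z - 1)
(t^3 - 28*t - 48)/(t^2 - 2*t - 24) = t + 2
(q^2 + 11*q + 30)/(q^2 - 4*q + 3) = (q^2 + 11*q + 30)/(q^2 - 4*q + 3)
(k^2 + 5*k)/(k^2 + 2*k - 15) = k/(k - 3)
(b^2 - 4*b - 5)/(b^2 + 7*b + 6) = (b - 5)/(b + 6)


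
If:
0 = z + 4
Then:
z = -4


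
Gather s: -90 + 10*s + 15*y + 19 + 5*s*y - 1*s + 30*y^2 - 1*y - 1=s*(5*y + 9) + 30*y^2 + 14*y - 72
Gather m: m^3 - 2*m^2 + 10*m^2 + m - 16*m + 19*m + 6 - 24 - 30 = m^3 + 8*m^2 + 4*m - 48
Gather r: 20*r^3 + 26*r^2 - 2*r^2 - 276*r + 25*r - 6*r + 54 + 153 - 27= 20*r^3 + 24*r^2 - 257*r + 180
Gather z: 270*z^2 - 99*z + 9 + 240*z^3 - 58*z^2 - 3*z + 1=240*z^3 + 212*z^2 - 102*z + 10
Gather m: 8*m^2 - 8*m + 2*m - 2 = 8*m^2 - 6*m - 2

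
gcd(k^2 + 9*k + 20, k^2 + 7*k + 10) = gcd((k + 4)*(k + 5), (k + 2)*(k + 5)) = k + 5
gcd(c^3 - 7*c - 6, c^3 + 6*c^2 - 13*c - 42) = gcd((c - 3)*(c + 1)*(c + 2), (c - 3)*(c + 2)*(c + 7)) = c^2 - c - 6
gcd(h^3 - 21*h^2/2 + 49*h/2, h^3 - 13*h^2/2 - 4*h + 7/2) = h - 7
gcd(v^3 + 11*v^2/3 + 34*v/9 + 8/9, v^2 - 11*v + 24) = 1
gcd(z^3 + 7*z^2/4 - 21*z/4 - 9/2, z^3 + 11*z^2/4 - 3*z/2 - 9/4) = z^2 + 15*z/4 + 9/4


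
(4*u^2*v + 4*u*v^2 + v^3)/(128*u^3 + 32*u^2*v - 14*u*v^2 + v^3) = v*(2*u + v)/(64*u^2 - 16*u*v + v^2)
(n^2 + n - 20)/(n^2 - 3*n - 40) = (n - 4)/(n - 8)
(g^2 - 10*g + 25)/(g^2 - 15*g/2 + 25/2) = 2*(g - 5)/(2*g - 5)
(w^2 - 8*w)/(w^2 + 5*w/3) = 3*(w - 8)/(3*w + 5)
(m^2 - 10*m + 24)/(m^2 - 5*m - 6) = (m - 4)/(m + 1)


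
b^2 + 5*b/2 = b*(b + 5/2)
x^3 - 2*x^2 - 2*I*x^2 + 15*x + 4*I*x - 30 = (x - 2)*(x - 5*I)*(x + 3*I)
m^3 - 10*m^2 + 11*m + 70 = (m - 7)*(m - 5)*(m + 2)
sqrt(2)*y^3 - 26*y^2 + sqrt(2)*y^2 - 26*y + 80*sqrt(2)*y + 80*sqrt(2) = (y - 8*sqrt(2))*(y - 5*sqrt(2))*(sqrt(2)*y + sqrt(2))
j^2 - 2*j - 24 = (j - 6)*(j + 4)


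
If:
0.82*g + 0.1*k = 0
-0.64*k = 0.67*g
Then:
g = 0.00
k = 0.00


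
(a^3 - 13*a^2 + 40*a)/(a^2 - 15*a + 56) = a*(a - 5)/(a - 7)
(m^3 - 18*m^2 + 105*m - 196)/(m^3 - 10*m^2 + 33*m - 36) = (m^2 - 14*m + 49)/(m^2 - 6*m + 9)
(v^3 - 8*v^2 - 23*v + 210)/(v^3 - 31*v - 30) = (v - 7)/(v + 1)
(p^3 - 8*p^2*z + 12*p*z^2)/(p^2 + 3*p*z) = (p^2 - 8*p*z + 12*z^2)/(p + 3*z)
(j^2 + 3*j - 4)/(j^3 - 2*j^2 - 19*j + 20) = 1/(j - 5)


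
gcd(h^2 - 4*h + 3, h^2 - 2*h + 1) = h - 1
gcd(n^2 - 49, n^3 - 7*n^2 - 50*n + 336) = n + 7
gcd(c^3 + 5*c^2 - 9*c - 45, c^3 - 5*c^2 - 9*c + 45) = c^2 - 9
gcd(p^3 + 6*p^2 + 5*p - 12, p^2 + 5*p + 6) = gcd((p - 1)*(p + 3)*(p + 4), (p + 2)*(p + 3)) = p + 3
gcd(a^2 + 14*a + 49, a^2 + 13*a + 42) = a + 7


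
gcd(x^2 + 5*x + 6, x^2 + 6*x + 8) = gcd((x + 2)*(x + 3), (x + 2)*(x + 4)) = x + 2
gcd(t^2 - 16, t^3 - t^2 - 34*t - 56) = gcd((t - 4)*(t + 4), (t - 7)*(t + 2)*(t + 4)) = t + 4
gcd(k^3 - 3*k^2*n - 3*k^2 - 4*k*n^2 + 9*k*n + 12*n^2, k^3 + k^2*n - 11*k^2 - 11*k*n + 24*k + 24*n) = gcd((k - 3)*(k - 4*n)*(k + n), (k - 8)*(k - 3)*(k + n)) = k^2 + k*n - 3*k - 3*n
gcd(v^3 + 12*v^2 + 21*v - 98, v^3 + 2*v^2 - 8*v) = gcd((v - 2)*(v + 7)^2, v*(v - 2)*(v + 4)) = v - 2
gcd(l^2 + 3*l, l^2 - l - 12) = l + 3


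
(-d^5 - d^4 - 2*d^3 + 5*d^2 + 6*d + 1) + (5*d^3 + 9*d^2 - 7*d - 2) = -d^5 - d^4 + 3*d^3 + 14*d^2 - d - 1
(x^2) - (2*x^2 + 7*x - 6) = -x^2 - 7*x + 6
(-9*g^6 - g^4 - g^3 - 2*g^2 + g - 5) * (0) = 0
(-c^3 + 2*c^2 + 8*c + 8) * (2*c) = -2*c^4 + 4*c^3 + 16*c^2 + 16*c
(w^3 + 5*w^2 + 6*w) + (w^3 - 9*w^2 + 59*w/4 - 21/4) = 2*w^3 - 4*w^2 + 83*w/4 - 21/4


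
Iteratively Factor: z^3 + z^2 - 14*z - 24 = (z - 4)*(z^2 + 5*z + 6) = (z - 4)*(z + 3)*(z + 2)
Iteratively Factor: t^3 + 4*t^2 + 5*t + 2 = (t + 1)*(t^2 + 3*t + 2) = (t + 1)^2*(t + 2)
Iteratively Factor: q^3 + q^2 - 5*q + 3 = (q - 1)*(q^2 + 2*q - 3) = (q - 1)^2*(q + 3)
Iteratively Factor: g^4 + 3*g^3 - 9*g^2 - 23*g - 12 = (g - 3)*(g^3 + 6*g^2 + 9*g + 4) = (g - 3)*(g + 4)*(g^2 + 2*g + 1) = (g - 3)*(g + 1)*(g + 4)*(g + 1)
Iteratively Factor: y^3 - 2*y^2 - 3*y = (y - 3)*(y^2 + y) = y*(y - 3)*(y + 1)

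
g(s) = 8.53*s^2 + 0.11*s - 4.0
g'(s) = 17.06*s + 0.11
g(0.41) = -2.52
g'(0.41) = 7.10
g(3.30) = 89.25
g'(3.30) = 56.41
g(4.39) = 160.87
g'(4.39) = 75.00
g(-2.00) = 29.90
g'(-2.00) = -34.01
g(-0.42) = -2.54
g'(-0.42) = -7.06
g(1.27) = 9.90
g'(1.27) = 21.78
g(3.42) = 96.15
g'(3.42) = 58.46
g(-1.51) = 15.28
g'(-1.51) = -25.65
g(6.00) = 303.74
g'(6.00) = 102.47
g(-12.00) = 1223.00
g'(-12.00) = -204.61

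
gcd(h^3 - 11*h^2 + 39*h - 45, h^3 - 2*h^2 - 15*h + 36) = h^2 - 6*h + 9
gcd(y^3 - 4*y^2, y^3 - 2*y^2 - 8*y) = y^2 - 4*y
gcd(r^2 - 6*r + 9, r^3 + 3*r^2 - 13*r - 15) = r - 3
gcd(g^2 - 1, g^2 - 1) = g^2 - 1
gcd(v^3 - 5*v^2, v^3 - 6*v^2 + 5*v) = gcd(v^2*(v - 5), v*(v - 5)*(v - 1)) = v^2 - 5*v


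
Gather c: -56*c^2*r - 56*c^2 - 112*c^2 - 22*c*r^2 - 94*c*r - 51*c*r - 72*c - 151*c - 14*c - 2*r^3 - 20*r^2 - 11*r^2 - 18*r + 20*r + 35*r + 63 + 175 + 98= c^2*(-56*r - 168) + c*(-22*r^2 - 145*r - 237) - 2*r^3 - 31*r^2 + 37*r + 336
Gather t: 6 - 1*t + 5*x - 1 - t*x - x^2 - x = t*(-x - 1) - x^2 + 4*x + 5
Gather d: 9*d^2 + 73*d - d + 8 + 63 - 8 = 9*d^2 + 72*d + 63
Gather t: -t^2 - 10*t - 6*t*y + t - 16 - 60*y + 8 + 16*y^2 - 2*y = -t^2 + t*(-6*y - 9) + 16*y^2 - 62*y - 8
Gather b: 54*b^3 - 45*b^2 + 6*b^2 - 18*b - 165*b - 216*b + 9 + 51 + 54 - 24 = 54*b^3 - 39*b^2 - 399*b + 90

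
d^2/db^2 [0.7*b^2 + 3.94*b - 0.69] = 1.40000000000000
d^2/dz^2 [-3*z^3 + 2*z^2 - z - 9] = 4 - 18*z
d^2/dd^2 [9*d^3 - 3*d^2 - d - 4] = 54*d - 6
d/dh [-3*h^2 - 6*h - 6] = -6*h - 6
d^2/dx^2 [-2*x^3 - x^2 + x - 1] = -12*x - 2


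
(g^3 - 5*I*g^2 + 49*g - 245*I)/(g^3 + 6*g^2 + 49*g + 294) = (g - 5*I)/(g + 6)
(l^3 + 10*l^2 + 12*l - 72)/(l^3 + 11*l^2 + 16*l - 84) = (l + 6)/(l + 7)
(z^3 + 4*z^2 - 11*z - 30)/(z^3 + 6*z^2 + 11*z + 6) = (z^2 + 2*z - 15)/(z^2 + 4*z + 3)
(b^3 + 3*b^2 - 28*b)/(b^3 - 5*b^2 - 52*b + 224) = b/(b - 8)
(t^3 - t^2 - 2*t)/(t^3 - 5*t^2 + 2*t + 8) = t/(t - 4)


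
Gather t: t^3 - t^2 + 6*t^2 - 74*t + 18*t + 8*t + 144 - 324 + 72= t^3 + 5*t^2 - 48*t - 108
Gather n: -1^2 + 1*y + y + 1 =2*y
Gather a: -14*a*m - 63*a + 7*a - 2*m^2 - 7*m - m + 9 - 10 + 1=a*(-14*m - 56) - 2*m^2 - 8*m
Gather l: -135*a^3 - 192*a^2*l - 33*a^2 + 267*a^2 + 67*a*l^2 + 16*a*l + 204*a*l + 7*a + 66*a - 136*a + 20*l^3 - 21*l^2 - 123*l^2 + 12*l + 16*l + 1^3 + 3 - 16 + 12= -135*a^3 + 234*a^2 - 63*a + 20*l^3 + l^2*(67*a - 144) + l*(-192*a^2 + 220*a + 28)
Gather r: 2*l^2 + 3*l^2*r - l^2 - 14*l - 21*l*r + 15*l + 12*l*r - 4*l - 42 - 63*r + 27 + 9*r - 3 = l^2 - 3*l + r*(3*l^2 - 9*l - 54) - 18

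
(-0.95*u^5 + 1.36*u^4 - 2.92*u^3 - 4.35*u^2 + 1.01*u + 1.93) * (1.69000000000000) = -1.6055*u^5 + 2.2984*u^4 - 4.9348*u^3 - 7.3515*u^2 + 1.7069*u + 3.2617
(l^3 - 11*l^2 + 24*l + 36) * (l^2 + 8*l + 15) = l^5 - 3*l^4 - 49*l^3 + 63*l^2 + 648*l + 540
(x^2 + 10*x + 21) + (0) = x^2 + 10*x + 21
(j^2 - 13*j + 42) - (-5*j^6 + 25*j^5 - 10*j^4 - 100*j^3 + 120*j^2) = 5*j^6 - 25*j^5 + 10*j^4 + 100*j^3 - 119*j^2 - 13*j + 42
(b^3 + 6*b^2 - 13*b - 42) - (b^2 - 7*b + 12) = b^3 + 5*b^2 - 6*b - 54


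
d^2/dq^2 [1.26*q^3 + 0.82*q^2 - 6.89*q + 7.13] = 7.56*q + 1.64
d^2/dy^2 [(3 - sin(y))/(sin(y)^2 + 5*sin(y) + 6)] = (sin(y)^5 - 17*sin(y)^4 - 83*sin(y)^3 - 15*sin(y)^2 + 252*sin(y) + 174)/(sin(y)^2 + 5*sin(y) + 6)^3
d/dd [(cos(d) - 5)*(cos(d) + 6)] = -sin(d) - sin(2*d)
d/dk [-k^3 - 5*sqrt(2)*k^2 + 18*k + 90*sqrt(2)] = -3*k^2 - 10*sqrt(2)*k + 18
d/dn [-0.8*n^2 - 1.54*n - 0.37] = -1.6*n - 1.54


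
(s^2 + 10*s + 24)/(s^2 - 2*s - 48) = (s + 4)/(s - 8)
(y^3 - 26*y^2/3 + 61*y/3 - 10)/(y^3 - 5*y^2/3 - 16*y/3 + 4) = (y - 5)/(y + 2)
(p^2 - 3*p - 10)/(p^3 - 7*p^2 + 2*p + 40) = 1/(p - 4)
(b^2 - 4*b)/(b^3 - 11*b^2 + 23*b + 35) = b*(b - 4)/(b^3 - 11*b^2 + 23*b + 35)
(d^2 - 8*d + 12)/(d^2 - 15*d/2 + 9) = 2*(d - 2)/(2*d - 3)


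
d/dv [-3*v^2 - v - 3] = -6*v - 1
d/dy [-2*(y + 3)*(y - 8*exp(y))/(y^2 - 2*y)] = 2*(8*y^3*exp(y) + 5*y^2 - 96*y*exp(y) + 48*exp(y))/(y^2*(y^2 - 4*y + 4))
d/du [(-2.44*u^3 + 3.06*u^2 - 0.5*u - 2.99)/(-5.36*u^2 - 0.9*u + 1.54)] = (13.0784*u^4 + 4.392*u^3 - 16.7068*u^2 - 22.628*u - 3.461)/(28.7296*u^4 + 9.648*u^3 - 15.6988*u^2 - 2.772*u + 2.3716)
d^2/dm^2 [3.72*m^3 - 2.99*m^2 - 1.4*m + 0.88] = 22.32*m - 5.98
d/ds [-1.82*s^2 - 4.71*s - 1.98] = -3.64*s - 4.71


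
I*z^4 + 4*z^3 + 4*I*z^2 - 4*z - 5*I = (z - 1)*(z - 5*I)*(z + I)*(I*z + I)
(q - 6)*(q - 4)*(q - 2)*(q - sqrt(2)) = q^4 - 12*q^3 - sqrt(2)*q^3 + 12*sqrt(2)*q^2 + 44*q^2 - 44*sqrt(2)*q - 48*q + 48*sqrt(2)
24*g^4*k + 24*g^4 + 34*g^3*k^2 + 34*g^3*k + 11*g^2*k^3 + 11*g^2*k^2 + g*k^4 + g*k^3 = (g + k)*(4*g + k)*(6*g + k)*(g*k + g)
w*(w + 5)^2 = w^3 + 10*w^2 + 25*w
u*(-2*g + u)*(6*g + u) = -12*g^2*u + 4*g*u^2 + u^3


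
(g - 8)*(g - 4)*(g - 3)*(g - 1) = g^4 - 16*g^3 + 83*g^2 - 164*g + 96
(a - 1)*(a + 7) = a^2 + 6*a - 7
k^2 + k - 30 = (k - 5)*(k + 6)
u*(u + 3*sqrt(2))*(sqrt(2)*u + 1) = sqrt(2)*u^3 + 7*u^2 + 3*sqrt(2)*u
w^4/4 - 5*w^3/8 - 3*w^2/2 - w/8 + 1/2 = (w/4 + 1/4)*(w - 4)*(w - 1/2)*(w + 1)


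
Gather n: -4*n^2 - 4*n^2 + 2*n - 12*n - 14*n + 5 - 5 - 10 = -8*n^2 - 24*n - 10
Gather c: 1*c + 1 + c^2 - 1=c^2 + c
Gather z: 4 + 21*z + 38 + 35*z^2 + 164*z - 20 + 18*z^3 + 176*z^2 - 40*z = 18*z^3 + 211*z^2 + 145*z + 22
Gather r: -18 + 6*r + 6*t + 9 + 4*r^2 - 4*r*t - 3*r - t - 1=4*r^2 + r*(3 - 4*t) + 5*t - 10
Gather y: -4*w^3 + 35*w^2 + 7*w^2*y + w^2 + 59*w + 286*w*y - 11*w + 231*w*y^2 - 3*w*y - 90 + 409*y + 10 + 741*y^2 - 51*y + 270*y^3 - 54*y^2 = -4*w^3 + 36*w^2 + 48*w + 270*y^3 + y^2*(231*w + 687) + y*(7*w^2 + 283*w + 358) - 80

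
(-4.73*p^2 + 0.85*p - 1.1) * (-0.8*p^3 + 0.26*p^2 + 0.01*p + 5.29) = 3.784*p^5 - 1.9098*p^4 + 1.0537*p^3 - 25.2992*p^2 + 4.4855*p - 5.819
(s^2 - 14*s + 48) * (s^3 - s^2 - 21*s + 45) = s^5 - 15*s^4 + 41*s^3 + 291*s^2 - 1638*s + 2160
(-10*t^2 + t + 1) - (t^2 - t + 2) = -11*t^2 + 2*t - 1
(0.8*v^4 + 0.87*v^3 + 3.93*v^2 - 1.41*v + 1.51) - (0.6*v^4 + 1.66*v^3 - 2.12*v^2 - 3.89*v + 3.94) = 0.2*v^4 - 0.79*v^3 + 6.05*v^2 + 2.48*v - 2.43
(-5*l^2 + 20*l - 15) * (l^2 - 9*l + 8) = -5*l^4 + 65*l^3 - 235*l^2 + 295*l - 120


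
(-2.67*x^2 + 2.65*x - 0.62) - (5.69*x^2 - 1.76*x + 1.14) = -8.36*x^2 + 4.41*x - 1.76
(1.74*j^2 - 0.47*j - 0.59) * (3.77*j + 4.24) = 6.5598*j^3 + 5.6057*j^2 - 4.2171*j - 2.5016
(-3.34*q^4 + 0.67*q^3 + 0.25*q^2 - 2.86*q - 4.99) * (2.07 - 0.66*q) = 2.2044*q^5 - 7.356*q^4 + 1.2219*q^3 + 2.4051*q^2 - 2.6268*q - 10.3293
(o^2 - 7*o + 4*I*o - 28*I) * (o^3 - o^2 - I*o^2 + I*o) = o^5 - 8*o^4 + 3*I*o^4 + 11*o^3 - 24*I*o^3 - 32*o^2 + 21*I*o^2 + 28*o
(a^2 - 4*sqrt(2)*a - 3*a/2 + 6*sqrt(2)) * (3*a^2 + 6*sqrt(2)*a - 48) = 3*a^4 - 6*sqrt(2)*a^3 - 9*a^3/2 - 96*a^2 + 9*sqrt(2)*a^2 + 144*a + 192*sqrt(2)*a - 288*sqrt(2)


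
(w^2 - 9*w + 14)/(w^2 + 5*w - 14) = (w - 7)/(w + 7)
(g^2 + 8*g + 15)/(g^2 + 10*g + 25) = (g + 3)/(g + 5)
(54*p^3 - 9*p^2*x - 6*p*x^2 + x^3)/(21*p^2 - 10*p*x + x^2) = (-18*p^2 - 3*p*x + x^2)/(-7*p + x)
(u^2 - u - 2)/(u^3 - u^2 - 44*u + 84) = (u + 1)/(u^2 + u - 42)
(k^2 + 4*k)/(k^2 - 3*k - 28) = k/(k - 7)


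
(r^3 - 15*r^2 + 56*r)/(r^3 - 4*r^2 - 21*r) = (r - 8)/(r + 3)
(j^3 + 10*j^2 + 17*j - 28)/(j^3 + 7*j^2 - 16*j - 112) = (j - 1)/(j - 4)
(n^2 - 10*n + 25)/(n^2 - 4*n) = (n^2 - 10*n + 25)/(n*(n - 4))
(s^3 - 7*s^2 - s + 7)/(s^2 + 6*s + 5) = (s^2 - 8*s + 7)/(s + 5)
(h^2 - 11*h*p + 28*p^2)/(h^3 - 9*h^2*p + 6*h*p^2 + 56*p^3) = 1/(h + 2*p)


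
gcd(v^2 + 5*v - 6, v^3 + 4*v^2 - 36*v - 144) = v + 6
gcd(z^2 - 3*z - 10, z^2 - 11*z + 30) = z - 5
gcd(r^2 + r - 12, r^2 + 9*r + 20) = r + 4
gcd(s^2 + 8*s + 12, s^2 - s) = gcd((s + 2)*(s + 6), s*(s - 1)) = 1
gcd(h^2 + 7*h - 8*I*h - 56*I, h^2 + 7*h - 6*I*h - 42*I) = h + 7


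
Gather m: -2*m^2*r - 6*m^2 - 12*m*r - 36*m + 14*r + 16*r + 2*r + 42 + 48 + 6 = m^2*(-2*r - 6) + m*(-12*r - 36) + 32*r + 96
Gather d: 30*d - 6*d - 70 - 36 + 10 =24*d - 96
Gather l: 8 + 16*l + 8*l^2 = 8*l^2 + 16*l + 8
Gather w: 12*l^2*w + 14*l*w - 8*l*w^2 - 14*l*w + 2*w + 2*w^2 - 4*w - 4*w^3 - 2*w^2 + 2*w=12*l^2*w - 8*l*w^2 - 4*w^3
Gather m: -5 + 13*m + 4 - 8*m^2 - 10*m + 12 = -8*m^2 + 3*m + 11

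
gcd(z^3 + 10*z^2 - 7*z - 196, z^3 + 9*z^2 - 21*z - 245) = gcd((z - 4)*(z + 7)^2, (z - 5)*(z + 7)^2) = z^2 + 14*z + 49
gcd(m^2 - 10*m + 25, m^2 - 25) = m - 5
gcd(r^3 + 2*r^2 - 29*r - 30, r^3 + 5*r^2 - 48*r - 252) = r + 6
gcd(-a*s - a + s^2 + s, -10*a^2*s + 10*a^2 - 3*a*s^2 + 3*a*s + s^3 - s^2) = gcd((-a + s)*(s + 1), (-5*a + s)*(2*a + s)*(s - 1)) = 1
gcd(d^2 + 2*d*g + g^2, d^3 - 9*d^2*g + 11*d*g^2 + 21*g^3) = d + g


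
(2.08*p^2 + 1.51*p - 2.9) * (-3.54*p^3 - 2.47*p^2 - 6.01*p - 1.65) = -7.3632*p^5 - 10.483*p^4 - 5.9645*p^3 - 5.3441*p^2 + 14.9375*p + 4.785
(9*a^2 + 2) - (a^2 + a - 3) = 8*a^2 - a + 5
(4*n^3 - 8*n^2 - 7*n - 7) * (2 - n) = -4*n^4 + 16*n^3 - 9*n^2 - 7*n - 14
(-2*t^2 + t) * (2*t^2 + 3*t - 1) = -4*t^4 - 4*t^3 + 5*t^2 - t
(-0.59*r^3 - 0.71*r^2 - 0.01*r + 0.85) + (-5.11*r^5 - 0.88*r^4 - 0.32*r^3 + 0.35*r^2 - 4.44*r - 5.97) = -5.11*r^5 - 0.88*r^4 - 0.91*r^3 - 0.36*r^2 - 4.45*r - 5.12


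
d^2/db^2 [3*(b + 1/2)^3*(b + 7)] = 9*(b + 1/2)*(4*b + 15)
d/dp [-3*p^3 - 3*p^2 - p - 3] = -9*p^2 - 6*p - 1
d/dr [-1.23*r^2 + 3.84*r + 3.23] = 3.84 - 2.46*r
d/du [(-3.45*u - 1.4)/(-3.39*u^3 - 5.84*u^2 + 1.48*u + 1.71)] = (11.6955*u^3 + 20.148*u^2 - 5.106*u - (3.45*u + 1.4)*(10.17*u^2 + 11.68*u - 1.48) - 5.8995)/(3.39*u^3 + 5.84*u^2 - 1.48*u - 1.71)^2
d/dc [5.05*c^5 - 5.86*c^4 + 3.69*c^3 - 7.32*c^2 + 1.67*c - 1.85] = 25.25*c^4 - 23.44*c^3 + 11.07*c^2 - 14.64*c + 1.67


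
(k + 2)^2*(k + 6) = k^3 + 10*k^2 + 28*k + 24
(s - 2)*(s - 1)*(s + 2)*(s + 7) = s^4 + 6*s^3 - 11*s^2 - 24*s + 28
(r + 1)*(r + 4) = r^2 + 5*r + 4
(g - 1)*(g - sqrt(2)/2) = g^2 - g - sqrt(2)*g/2 + sqrt(2)/2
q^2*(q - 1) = q^3 - q^2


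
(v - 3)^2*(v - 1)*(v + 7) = v^4 - 34*v^2 + 96*v - 63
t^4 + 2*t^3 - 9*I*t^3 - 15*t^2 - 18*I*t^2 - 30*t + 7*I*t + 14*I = (t + 2)*(t - 7*I)*(t - I)^2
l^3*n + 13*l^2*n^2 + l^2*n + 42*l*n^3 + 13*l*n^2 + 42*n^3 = (l + 6*n)*(l + 7*n)*(l*n + n)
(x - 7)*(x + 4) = x^2 - 3*x - 28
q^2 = q^2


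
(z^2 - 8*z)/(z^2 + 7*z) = (z - 8)/(z + 7)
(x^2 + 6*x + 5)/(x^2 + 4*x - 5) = (x + 1)/(x - 1)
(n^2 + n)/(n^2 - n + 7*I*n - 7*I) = n*(n + 1)/(n^2 - n + 7*I*n - 7*I)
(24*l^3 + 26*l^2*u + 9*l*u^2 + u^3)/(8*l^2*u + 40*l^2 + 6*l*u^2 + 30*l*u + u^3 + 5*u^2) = (3*l + u)/(u + 5)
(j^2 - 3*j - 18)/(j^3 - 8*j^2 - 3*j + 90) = 1/(j - 5)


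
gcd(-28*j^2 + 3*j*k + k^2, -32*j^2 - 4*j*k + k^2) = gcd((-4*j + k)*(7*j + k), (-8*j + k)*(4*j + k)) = 1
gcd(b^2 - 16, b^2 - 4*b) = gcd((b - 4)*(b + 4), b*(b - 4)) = b - 4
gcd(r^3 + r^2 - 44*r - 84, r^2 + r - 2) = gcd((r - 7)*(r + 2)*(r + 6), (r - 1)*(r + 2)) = r + 2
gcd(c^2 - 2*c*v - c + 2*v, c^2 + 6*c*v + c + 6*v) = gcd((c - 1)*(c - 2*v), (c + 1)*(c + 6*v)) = 1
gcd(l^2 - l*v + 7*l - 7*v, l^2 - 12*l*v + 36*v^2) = 1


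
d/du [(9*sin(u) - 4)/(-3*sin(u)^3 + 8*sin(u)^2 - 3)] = (54*sin(u)^3 - 108*sin(u)^2 + 64*sin(u) - 27)*cos(u)/(3*sin(u)^3 - 8*sin(u)^2 + 3)^2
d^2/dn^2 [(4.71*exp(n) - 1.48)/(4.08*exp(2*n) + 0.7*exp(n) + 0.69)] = (78.404544*exp(4*n) - 111.998448*exp(3*n) - 92.238192*exp(2*n) + 13.665854*exp(n) + 2.957271)*exp(n)/(67.917312*exp(6*n) + 34.95744*exp(5*n) + 40.455648*exp(4*n) + 12.16684*exp(3*n) + 6.841764*exp(2*n) + 0.99981*exp(n) + 0.328509)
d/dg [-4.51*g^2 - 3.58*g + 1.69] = -9.02*g - 3.58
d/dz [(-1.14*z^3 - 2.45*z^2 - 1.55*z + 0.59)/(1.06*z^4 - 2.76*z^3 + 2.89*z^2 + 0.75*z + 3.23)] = (1.2084*z^6 + 5.194*z^5 - 5.1276*z^4 - 12.7676*z^3 - 3.5194*z^2 - 19.2372*z - 5.449)/(1.1236*z^8 - 5.8512*z^7 + 13.7444*z^6 - 14.3628*z^5 + 11.0597*z^4 - 13.4946*z^3 + 19.2319*z^2 + 4.845*z + 10.4329)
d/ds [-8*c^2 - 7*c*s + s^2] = -7*c + 2*s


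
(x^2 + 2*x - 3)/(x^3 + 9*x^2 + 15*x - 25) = (x + 3)/(x^2 + 10*x + 25)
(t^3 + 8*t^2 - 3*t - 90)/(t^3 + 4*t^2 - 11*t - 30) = (t + 6)/(t + 2)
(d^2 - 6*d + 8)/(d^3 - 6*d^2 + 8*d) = 1/d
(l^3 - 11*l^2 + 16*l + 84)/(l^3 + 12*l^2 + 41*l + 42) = (l^2 - 13*l + 42)/(l^2 + 10*l + 21)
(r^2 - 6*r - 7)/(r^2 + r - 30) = (r^2 - 6*r - 7)/(r^2 + r - 30)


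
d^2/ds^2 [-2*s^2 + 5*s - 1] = -4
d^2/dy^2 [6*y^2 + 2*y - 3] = 12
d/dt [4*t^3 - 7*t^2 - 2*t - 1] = 12*t^2 - 14*t - 2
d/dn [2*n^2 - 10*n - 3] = 4*n - 10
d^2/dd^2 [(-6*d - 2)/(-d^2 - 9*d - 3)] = 4*((2*d + 9)^2*(3*d + 1) - (9*d + 28)*(d^2 + 9*d + 3))/(d^2 + 9*d + 3)^3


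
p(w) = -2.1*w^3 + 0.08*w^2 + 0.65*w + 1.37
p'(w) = -6.3*w^2 + 0.16*w + 0.65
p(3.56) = -90.05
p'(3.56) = -78.62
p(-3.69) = 105.57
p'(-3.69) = -85.72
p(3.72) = -103.21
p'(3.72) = -85.94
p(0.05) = 1.40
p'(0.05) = 0.64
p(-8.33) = 1215.33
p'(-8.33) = -437.83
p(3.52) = -86.94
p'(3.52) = -76.85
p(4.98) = -252.77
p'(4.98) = -154.80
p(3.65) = -97.31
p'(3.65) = -82.70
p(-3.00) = 56.84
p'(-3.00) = -56.53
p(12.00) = -3608.11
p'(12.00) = -904.63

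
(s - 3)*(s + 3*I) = s^2 - 3*s + 3*I*s - 9*I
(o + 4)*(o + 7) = o^2 + 11*o + 28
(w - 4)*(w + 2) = w^2 - 2*w - 8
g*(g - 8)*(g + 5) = g^3 - 3*g^2 - 40*g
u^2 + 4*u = u*(u + 4)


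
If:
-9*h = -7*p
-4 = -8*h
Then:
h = 1/2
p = 9/14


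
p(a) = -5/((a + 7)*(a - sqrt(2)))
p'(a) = 5/((a + 7)*(a - sqrt(2))^2) + 5/((a + 7)^2*(a - sqrt(2)))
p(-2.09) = 0.29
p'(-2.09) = 0.02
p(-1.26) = 0.33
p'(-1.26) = 0.07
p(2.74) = -0.39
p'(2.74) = 0.33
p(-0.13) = 0.47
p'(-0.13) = 0.24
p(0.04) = 0.52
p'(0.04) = 0.30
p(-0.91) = 0.35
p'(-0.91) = 0.09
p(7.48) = -0.06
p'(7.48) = 0.01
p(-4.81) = 0.37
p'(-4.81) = -0.11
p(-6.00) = 0.67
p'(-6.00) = -0.58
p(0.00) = 0.51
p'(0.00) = 0.28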